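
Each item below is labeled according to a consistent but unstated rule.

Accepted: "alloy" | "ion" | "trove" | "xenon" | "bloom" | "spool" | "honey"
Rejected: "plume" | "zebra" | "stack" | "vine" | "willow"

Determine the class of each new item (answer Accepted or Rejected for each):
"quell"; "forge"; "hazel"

Rejected, Accepted, Rejected

The common property of the 'Accepted' items is: odd length AND contains 'o'. No 'Rejected' item has it.
"quell": Rejected (length 5, no 'o'). "forge": Accepted (length 5, has 'o'). "hazel": Rejected (length 5, no 'o').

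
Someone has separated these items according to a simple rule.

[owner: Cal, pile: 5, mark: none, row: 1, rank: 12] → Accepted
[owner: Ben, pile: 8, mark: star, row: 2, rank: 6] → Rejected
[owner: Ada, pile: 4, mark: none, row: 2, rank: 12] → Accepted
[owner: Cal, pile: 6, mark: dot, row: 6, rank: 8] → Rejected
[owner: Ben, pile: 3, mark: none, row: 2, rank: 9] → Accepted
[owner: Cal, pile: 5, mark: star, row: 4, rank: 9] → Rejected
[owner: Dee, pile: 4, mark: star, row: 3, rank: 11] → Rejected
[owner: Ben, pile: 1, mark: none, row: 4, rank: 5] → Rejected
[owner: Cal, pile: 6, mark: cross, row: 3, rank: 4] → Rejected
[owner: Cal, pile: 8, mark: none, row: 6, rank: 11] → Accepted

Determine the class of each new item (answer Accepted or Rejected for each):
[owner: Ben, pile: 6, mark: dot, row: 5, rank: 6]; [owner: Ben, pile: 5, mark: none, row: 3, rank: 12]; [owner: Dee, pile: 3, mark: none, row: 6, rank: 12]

Rejected, Accepted, Accepted

The pattern is that an item is 'Accepted' exactly when: mark is none AND pile ≥ 3.
[owner: Ben, pile: 6, mark: dot, row: 5, rank: 6] → mark is dot, pile = 6 → Rejected. [owner: Ben, pile: 5, mark: none, row: 3, rank: 12] → mark is none, pile = 5 → Accepted. [owner: Dee, pile: 3, mark: none, row: 6, rank: 12] → mark is none, pile = 3 → Accepted.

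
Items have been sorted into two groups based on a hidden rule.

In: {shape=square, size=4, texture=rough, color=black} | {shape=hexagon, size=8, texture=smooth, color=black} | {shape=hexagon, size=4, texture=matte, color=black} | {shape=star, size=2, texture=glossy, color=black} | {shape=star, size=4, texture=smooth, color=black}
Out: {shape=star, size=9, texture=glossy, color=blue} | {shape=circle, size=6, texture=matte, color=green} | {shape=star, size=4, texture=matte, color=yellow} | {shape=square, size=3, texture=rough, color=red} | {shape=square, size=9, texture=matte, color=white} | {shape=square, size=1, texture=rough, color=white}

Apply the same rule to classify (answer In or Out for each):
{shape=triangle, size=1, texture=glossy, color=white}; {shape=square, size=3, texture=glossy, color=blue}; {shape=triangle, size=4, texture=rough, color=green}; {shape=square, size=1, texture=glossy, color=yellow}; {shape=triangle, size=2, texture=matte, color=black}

Out, Out, Out, Out, In

A rule that fits every label: color is black — true of each 'In' example, false of each 'Out' one.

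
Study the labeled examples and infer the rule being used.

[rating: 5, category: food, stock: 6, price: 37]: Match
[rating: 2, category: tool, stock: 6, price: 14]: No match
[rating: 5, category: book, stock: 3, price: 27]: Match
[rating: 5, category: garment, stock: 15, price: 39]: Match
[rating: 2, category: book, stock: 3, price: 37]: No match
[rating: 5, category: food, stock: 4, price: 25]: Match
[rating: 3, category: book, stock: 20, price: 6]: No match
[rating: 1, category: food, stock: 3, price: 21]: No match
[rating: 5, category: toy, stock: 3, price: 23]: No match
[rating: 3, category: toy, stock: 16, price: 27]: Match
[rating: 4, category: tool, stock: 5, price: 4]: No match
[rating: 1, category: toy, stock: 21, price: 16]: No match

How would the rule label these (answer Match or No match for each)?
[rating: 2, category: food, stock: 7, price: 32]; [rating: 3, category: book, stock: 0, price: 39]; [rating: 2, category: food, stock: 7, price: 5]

No match, Match, No match

The pattern is that an item is 'Match' exactly when: price ≥ 25 AND rating ≥ 3.
[rating: 2, category: food, stock: 7, price: 32] — price = 32, rating = 2, hence No match.
[rating: 3, category: book, stock: 0, price: 39] — price = 39, rating = 3, hence Match.
[rating: 2, category: food, stock: 7, price: 5] — price = 5, rating = 2, hence No match.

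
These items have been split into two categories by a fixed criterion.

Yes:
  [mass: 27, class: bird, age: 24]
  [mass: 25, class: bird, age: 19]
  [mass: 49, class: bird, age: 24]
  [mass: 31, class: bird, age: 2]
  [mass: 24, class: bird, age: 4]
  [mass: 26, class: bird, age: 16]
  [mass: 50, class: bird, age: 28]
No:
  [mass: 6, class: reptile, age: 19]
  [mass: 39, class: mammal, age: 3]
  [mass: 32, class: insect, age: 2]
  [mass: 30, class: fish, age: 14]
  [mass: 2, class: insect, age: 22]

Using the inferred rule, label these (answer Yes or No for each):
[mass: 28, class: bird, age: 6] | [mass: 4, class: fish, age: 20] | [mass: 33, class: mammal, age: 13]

Yes, No, No

The distinguishing property — class is bird — holds for all the 'Yes' cases and none of the 'No' cases.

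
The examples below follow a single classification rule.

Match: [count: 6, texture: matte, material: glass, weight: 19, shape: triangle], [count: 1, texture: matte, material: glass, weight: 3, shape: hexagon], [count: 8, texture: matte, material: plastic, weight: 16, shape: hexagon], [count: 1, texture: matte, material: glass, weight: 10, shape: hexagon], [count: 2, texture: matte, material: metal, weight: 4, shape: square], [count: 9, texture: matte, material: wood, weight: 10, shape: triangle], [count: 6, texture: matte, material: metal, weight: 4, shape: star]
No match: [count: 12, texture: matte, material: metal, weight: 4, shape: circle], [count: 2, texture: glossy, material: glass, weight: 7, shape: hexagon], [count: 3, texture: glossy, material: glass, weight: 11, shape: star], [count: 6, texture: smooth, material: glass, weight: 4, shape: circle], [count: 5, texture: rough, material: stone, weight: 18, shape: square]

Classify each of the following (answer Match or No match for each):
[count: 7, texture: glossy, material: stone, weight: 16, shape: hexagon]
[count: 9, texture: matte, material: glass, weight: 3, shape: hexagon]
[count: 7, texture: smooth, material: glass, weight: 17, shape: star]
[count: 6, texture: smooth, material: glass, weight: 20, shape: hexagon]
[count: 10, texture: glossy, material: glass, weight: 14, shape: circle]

'Match' ⟺ texture is matte AND count ≤ 9.
No match: [count: 7, texture: glossy, material: stone, weight: 16, shape: hexagon], since texture is glossy, count = 7.
Match: [count: 9, texture: matte, material: glass, weight: 3, shape: hexagon], since texture is matte, count = 9.
No match: [count: 7, texture: smooth, material: glass, weight: 17, shape: star], since texture is smooth, count = 7.
No match: [count: 6, texture: smooth, material: glass, weight: 20, shape: hexagon], since texture is smooth, count = 6.
No match: [count: 10, texture: glossy, material: glass, weight: 14, shape: circle], since texture is glossy, count = 10.

No match, Match, No match, No match, No match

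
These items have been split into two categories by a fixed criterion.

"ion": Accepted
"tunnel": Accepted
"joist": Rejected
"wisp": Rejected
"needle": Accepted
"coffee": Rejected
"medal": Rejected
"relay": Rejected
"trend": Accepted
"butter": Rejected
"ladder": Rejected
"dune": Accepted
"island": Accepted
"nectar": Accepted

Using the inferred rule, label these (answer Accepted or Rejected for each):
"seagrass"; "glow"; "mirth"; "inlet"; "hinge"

Rejected, Rejected, Rejected, Accepted, Accepted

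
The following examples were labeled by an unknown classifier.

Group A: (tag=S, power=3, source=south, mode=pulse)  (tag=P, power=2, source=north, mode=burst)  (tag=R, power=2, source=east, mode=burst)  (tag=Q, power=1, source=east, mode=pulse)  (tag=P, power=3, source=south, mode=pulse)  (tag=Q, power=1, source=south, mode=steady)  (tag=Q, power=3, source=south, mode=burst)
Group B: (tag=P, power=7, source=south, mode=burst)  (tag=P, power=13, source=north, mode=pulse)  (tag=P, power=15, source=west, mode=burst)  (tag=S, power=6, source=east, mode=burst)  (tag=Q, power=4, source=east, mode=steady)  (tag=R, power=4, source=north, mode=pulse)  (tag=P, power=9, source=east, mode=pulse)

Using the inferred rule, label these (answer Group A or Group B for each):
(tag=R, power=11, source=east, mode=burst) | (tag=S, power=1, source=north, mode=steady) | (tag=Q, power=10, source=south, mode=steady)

Group B, Group A, Group B

One predicate separates the groups cleanly: power ≤ 3.
(tag=R, power=11, source=east, mode=burst) → power = 11 → Group B. (tag=S, power=1, source=north, mode=steady) → power = 1 → Group A. (tag=Q, power=10, source=south, mode=steady) → power = 10 → Group B.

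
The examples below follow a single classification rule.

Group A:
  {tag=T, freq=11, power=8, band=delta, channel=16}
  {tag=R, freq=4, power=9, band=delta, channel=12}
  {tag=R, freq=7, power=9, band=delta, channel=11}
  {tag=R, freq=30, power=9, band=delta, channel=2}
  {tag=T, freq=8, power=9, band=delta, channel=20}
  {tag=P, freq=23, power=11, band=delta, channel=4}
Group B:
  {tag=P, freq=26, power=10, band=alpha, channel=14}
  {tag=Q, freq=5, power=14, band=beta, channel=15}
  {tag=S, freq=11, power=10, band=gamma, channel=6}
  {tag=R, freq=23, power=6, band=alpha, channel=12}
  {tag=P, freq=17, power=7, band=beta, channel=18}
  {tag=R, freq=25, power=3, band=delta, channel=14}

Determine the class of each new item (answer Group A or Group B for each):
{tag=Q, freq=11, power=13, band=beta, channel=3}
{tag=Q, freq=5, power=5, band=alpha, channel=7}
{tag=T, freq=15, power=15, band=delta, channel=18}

Rule: band is delta AND power ≥ 6. This holds for each 'Group A' example and fails for each 'Group B' one.

Group B, Group B, Group A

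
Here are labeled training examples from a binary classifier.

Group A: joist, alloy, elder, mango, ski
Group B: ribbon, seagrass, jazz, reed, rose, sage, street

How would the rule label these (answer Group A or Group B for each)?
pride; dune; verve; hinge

Group A, Group B, Group A, Group A

A rule that fits every label: odd length — true of each 'Group A' example, false of each 'Group B' one.
pride: length 5 — has this property, so Group A.
dune: length 4 — fails this test, so Group B.
verve: length 5 — has this property, so Group A.
hinge: length 5 — has this property, so Group A.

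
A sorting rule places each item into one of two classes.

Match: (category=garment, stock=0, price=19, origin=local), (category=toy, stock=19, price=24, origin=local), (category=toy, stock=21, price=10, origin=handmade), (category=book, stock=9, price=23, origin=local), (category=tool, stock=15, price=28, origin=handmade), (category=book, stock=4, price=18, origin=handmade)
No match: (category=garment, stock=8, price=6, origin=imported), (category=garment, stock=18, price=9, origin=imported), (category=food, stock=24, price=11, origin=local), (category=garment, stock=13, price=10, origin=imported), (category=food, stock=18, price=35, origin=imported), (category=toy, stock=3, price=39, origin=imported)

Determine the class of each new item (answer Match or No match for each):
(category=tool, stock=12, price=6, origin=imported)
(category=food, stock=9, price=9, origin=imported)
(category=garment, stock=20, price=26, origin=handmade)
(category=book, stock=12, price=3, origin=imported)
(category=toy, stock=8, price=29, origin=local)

No match, No match, Match, No match, Match

Every 'Match' example satisfies: origin is not imported AND stock ≤ 21. None of the 'No match' examples do.
(category=tool, stock=12, price=6, origin=imported) — origin is imported, stock = 12, hence No match.
(category=food, stock=9, price=9, origin=imported) — origin is imported, stock = 9, hence No match.
(category=garment, stock=20, price=26, origin=handmade) — origin is handmade, stock = 20, hence Match.
(category=book, stock=12, price=3, origin=imported) — origin is imported, stock = 12, hence No match.
(category=toy, stock=8, price=29, origin=local) — origin is local, stock = 8, hence Match.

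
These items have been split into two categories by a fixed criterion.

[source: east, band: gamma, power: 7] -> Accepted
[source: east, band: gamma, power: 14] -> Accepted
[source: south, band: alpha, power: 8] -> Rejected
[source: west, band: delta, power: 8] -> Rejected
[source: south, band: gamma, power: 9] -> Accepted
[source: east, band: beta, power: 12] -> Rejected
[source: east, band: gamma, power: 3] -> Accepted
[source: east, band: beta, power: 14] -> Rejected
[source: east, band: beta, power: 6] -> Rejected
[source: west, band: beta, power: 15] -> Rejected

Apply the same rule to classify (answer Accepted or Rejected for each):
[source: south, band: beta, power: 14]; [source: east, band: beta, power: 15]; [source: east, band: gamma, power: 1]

Rejected, Rejected, Accepted

Looking at the examples, the only property every 'Accepted' case has and every 'Rejected' case lacks is: band is gamma.
[source: south, band: beta, power: 14]: band is beta — lacks this property, so Rejected.
[source: east, band: beta, power: 15]: band is beta — lacks this property, so Rejected.
[source: east, band: gamma, power: 1]: band is gamma — qualifies, so Accepted.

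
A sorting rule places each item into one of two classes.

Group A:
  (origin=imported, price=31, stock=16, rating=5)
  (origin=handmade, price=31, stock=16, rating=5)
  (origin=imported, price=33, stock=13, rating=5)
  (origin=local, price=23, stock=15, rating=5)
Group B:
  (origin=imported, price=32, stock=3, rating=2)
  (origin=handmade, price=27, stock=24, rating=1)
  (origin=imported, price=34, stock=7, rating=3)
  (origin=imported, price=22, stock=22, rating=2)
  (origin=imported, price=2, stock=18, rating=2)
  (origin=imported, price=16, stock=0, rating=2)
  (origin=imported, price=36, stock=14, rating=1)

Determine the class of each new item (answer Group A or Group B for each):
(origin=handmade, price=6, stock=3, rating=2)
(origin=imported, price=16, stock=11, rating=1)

Group B, Group B

Every 'Group A' example satisfies: rating = 5. None of the 'Group B' examples do.
(origin=handmade, price=6, stock=3, rating=2) → rating = 2 → Group B. (origin=imported, price=16, stock=11, rating=1) → rating = 1 → Group B.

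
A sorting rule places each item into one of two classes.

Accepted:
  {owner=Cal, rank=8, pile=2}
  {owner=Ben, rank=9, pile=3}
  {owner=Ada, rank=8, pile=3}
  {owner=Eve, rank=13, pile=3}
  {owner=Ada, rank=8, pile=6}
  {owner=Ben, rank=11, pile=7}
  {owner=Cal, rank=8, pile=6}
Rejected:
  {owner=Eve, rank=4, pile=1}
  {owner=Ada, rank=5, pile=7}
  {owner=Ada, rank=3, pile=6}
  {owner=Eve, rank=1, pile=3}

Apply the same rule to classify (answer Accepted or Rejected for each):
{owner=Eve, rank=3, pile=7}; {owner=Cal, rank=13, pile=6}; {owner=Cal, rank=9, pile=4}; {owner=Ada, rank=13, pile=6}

Rejected, Accepted, Accepted, Accepted

The classifier is using: rank ≥ 8.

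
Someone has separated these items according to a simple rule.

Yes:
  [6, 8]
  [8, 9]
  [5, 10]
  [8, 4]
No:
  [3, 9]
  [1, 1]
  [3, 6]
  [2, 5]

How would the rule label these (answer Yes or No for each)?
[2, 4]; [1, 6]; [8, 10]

A rule that fits every label: first ≥ 4 — true of each 'Yes' example, false of each 'No' one.
[2, 4]: No (first 2). [1, 6]: No (first 1). [8, 10]: Yes (first 8).

No, No, Yes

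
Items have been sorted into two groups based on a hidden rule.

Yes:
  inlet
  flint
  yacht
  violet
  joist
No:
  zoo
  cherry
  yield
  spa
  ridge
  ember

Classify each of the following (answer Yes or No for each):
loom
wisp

Every 'Yes' example satisfies: contains 't'. None of the 'No' examples do.

No, No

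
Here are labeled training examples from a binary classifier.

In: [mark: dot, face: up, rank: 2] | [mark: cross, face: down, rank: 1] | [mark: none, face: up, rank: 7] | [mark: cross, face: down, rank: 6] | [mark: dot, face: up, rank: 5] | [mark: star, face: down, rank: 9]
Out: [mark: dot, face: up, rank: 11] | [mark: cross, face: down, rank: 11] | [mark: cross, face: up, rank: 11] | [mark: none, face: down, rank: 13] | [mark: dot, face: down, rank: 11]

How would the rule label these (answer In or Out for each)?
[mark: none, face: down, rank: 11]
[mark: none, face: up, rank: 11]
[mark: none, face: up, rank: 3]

Out, Out, In

'In' ⟺ rank ≤ 9.
[mark: none, face: down, rank: 11]: rank = 11 — does not pass, so Out. [mark: none, face: up, rank: 11]: rank = 11 — does not pass, so Out. [mark: none, face: up, rank: 3]: rank = 3 — satisfies this, so In.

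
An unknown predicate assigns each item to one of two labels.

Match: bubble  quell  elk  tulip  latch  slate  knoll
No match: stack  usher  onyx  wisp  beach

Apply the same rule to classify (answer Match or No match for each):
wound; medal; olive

The classifier is using: contains 'l'.
wound → no 'l' → No match. medal → has 'l' → Match. olive → has 'l' → Match.

No match, Match, Match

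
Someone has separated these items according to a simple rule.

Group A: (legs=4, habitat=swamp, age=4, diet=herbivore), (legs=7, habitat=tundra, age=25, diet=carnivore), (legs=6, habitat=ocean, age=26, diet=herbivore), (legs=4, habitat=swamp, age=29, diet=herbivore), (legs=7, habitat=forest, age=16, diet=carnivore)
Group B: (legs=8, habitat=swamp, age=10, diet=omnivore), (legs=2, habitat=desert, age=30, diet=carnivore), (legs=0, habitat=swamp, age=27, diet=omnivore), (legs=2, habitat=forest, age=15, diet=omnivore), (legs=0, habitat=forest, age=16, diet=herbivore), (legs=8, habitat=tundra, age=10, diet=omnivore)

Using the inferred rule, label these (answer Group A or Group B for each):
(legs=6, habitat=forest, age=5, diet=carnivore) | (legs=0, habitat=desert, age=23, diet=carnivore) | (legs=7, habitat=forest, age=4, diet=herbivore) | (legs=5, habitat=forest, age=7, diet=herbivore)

The classifier is using: legs ≥ 4 AND legs ≤ 7.
(legs=6, habitat=forest, age=5, diet=carnivore): Group A (legs = 6). (legs=0, habitat=desert, age=23, diet=carnivore): Group B (legs = 0). (legs=7, habitat=forest, age=4, diet=herbivore): Group A (legs = 7). (legs=5, habitat=forest, age=7, diet=herbivore): Group A (legs = 5).

Group A, Group B, Group A, Group A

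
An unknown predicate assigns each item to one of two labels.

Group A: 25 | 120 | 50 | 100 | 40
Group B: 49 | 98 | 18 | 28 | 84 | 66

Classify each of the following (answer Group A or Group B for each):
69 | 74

Group B, Group B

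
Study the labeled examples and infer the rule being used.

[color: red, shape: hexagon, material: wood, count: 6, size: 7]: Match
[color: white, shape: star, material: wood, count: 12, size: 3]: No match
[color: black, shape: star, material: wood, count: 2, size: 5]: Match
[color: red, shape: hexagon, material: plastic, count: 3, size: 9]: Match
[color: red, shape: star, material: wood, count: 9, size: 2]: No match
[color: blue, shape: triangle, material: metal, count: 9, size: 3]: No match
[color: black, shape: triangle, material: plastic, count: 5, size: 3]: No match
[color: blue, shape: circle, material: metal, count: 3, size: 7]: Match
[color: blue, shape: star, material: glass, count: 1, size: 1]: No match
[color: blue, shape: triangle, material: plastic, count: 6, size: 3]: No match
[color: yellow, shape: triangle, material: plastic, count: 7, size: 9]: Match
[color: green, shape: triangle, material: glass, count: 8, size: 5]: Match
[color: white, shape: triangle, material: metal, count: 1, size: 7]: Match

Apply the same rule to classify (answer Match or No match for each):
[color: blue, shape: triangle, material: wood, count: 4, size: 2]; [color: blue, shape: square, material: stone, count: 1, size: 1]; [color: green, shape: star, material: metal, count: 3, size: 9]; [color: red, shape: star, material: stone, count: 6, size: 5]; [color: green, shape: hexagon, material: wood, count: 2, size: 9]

No match, No match, Match, Match, Match

A rule that fits every label: size ≥ 5 — true of each 'Match' example, false of each 'No match' one.
[color: blue, shape: triangle, material: wood, count: 4, size: 2]: size = 2, doesn't qualify → No match. [color: blue, shape: square, material: stone, count: 1, size: 1]: size = 1, doesn't qualify → No match. [color: green, shape: star, material: metal, count: 3, size: 9]: size = 9, qualifies → Match. [color: red, shape: star, material: stone, count: 6, size: 5]: size = 5, qualifies → Match. [color: green, shape: hexagon, material: wood, count: 2, size: 9]: size = 9, qualifies → Match.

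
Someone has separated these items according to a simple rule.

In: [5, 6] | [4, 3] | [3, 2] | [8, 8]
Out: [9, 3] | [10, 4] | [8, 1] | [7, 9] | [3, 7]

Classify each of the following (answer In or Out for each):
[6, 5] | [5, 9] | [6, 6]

The classifier is using: |first − second| ≤ 1.
[6, 5] — |6−5| = 1, hence In. [5, 9] — |5−9| = 4, hence Out. [6, 6] — |6−6| = 0, hence In.

In, Out, In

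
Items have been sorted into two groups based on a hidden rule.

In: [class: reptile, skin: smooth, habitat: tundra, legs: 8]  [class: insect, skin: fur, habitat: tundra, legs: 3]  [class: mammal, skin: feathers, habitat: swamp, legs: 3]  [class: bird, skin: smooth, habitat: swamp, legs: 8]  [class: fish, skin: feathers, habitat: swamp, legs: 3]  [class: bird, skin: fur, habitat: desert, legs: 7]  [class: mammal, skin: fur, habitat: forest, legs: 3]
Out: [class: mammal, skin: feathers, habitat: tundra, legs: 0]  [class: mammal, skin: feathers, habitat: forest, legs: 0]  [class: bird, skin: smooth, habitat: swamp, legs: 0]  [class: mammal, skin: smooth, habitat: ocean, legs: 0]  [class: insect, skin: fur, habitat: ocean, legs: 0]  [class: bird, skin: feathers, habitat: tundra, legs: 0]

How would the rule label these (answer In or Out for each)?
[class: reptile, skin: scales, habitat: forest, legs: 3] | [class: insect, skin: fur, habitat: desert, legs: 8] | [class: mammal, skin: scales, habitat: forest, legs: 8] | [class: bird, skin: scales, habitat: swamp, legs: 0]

In, In, In, Out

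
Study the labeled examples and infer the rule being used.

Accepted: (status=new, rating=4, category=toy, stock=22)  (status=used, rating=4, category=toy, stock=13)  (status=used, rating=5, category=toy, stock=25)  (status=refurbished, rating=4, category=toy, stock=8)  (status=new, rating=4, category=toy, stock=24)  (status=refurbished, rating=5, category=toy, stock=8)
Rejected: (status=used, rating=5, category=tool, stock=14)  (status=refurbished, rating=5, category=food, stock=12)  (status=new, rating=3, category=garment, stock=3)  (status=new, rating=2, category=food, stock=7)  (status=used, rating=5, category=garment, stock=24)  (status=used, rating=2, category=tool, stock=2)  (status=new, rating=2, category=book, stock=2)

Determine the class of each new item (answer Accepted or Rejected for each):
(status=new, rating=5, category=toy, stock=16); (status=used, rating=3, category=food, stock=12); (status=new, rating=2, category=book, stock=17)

'Accepted' ⟺ category is toy.
(status=new, rating=5, category=toy, stock=16): category is toy — meets the rule, so Accepted.
(status=used, rating=3, category=food, stock=12): category is food — lacks this property, so Rejected.
(status=new, rating=2, category=book, stock=17): category is book — lacks this property, so Rejected.

Accepted, Rejected, Rejected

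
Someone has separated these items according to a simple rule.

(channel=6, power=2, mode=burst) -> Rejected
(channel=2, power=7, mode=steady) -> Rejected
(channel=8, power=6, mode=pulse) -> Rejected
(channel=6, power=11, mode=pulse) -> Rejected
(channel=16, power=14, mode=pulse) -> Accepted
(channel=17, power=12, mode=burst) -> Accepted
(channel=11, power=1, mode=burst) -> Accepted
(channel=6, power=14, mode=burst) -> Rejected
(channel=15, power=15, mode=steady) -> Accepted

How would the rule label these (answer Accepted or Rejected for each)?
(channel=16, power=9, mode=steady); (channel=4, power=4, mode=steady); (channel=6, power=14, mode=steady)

One predicate separates the groups cleanly: channel ≥ 11.
Accepted: (channel=16, power=9, mode=steady), since channel = 16. Rejected: (channel=4, power=4, mode=steady), since channel = 4. Rejected: (channel=6, power=14, mode=steady), since channel = 6.

Accepted, Rejected, Rejected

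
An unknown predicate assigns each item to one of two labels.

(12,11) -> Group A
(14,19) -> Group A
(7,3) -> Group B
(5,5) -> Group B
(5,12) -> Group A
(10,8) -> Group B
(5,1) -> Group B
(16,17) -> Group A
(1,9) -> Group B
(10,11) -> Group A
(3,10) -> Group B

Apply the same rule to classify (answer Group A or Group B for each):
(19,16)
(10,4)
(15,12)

'Group A' ⟺ second ≥ 11.
(19,16): Group A (second 16). (10,4): Group B (second 4). (15,12): Group A (second 12).

Group A, Group B, Group A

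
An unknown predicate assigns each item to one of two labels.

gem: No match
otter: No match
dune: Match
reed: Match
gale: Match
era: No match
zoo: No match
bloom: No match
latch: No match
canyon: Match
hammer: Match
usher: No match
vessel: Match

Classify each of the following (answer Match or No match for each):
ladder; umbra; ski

Match, No match, No match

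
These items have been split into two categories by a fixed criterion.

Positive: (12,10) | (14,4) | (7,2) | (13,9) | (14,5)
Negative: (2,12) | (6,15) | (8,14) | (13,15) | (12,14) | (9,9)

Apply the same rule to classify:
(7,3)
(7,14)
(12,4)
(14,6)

The common property of the 'Positive' items is: first > second. No 'Negative' item has it.
(7,3) — 7 > 3, hence Positive. (7,14) — 7 < 14, hence Negative. (12,4) — 12 > 4, hence Positive. (14,6) — 14 > 6, hence Positive.

Positive, Negative, Positive, Positive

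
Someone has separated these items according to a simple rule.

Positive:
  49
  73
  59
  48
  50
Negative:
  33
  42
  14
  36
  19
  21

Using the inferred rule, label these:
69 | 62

The common property of the 'Positive' items is: at least 48. No 'Negative' item has it.
69 → 69 ≥ 48 → Positive. 62 → 62 ≥ 48 → Positive.

Positive, Positive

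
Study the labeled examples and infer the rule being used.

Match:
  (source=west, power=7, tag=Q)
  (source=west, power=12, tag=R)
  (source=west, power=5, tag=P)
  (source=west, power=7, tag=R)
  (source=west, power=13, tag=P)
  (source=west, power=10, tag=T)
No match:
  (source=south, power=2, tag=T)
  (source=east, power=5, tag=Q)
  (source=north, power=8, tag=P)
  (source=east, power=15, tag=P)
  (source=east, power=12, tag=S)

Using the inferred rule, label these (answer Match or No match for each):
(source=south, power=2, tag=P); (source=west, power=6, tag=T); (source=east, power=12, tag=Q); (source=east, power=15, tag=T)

The pattern is that an item is 'Match' exactly when: source is west.
(source=south, power=2, tag=P) → source is south → No match. (source=west, power=6, tag=T) → source is west → Match. (source=east, power=12, tag=Q) → source is east → No match. (source=east, power=15, tag=T) → source is east → No match.

No match, Match, No match, No match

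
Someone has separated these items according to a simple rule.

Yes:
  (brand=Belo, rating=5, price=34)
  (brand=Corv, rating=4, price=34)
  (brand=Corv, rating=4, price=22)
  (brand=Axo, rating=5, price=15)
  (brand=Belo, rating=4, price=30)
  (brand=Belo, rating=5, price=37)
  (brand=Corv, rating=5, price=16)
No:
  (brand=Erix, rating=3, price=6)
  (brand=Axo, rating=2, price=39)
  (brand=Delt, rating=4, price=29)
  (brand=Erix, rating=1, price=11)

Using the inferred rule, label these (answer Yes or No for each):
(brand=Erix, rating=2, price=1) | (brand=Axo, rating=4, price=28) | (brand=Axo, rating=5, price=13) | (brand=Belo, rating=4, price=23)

The pattern is that an item is 'Yes' exactly when: rating ≥ 4 AND price ≠ 29.
(brand=Erix, rating=2, price=1): rating = 2, price = 1 — does not fit, so No. (brand=Axo, rating=4, price=28): rating = 4, price = 28 — fits, so Yes. (brand=Axo, rating=5, price=13): rating = 5, price = 13 — fits, so Yes. (brand=Belo, rating=4, price=23): rating = 4, price = 23 — fits, so Yes.

No, Yes, Yes, Yes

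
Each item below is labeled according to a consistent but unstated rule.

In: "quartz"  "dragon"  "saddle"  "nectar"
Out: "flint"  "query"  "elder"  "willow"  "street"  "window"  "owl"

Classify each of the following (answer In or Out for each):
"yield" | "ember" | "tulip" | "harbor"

Out, Out, Out, In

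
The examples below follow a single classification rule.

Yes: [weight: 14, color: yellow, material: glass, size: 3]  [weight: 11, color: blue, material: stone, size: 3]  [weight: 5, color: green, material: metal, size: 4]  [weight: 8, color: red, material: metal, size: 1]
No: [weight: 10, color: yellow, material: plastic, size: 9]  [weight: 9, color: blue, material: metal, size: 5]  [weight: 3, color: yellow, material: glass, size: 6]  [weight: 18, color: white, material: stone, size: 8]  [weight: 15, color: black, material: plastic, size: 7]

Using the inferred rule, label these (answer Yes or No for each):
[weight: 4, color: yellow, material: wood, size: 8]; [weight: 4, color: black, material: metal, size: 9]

No, No

The rule appears to be: size ≤ 4.
[weight: 4, color: yellow, material: wood, size: 8]: No (size = 8). [weight: 4, color: black, material: metal, size: 9]: No (size = 9).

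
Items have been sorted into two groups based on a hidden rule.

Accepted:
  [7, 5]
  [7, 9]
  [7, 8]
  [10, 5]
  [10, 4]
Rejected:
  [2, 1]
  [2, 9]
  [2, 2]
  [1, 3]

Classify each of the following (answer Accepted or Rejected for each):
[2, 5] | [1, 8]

Rejected, Rejected

Every 'Accepted' example satisfies: sum ≥ 12. None of the 'Rejected' examples do.
[2, 5]: 2+5 = 7 — doesn't qualify, so Rejected.
[1, 8]: 1+8 = 9 — doesn't qualify, so Rejected.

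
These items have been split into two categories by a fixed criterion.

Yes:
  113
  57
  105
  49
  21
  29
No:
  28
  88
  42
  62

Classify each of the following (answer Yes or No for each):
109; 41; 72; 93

The classifier is using: odd.

Yes, Yes, No, Yes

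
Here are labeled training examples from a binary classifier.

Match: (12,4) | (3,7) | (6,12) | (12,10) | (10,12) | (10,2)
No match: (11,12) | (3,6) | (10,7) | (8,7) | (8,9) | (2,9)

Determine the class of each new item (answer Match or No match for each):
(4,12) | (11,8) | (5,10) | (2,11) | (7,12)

The common property of the 'Match' items is: sum is even. No 'No match' item has it.
Match: (4,12), since 4+12 = 16. No match: (11,8), since 11+8 = 19. No match: (5,10), since 5+10 = 15. No match: (2,11), since 2+11 = 13. No match: (7,12), since 7+12 = 19.

Match, No match, No match, No match, No match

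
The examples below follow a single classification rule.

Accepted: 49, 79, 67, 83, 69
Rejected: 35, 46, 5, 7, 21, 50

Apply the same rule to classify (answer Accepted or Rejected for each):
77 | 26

The pattern is that an item is 'Accepted' exactly when: digit sum ≥ 11.

Accepted, Rejected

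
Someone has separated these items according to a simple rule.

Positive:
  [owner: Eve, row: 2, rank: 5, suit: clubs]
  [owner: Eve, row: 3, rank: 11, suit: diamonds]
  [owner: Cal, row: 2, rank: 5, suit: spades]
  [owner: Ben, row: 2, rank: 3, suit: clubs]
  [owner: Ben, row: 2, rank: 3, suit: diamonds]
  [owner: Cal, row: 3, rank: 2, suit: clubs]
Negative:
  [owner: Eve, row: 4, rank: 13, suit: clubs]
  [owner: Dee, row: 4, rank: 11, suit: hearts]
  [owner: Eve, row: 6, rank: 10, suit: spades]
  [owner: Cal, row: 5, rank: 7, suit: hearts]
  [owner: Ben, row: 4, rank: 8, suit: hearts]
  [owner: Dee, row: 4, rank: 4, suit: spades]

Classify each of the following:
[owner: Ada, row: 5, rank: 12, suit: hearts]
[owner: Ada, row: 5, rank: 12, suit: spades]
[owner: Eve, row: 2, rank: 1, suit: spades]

Negative, Negative, Positive

All 'Positive' examples share one property — row ≤ 3 — and every 'Negative' example lacks it.
[owner: Ada, row: 5, rank: 12, suit: hearts]: row = 5, does not satisfy this → Negative. [owner: Ada, row: 5, rank: 12, suit: spades]: row = 5, does not satisfy this → Negative. [owner: Eve, row: 2, rank: 1, suit: spades]: row = 2, has this property → Positive.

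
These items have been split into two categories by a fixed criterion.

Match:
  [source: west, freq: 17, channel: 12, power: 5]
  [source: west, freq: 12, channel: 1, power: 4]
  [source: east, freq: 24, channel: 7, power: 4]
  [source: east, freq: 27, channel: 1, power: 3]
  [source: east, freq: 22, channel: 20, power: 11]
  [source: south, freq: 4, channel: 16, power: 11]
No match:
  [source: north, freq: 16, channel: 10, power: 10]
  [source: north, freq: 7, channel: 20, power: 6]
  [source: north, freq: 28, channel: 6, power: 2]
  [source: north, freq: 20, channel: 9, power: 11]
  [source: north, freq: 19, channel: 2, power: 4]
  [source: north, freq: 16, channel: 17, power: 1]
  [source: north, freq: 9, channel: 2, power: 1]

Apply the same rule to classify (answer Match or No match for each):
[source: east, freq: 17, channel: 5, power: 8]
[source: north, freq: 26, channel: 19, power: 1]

Match, No match

The pattern is that an item is 'Match' exactly when: source is not north.
[source: east, freq: 17, channel: 5, power: 8]: source is east, satisfies this → Match. [source: north, freq: 26, channel: 19, power: 1]: source is north, lacks this property → No match.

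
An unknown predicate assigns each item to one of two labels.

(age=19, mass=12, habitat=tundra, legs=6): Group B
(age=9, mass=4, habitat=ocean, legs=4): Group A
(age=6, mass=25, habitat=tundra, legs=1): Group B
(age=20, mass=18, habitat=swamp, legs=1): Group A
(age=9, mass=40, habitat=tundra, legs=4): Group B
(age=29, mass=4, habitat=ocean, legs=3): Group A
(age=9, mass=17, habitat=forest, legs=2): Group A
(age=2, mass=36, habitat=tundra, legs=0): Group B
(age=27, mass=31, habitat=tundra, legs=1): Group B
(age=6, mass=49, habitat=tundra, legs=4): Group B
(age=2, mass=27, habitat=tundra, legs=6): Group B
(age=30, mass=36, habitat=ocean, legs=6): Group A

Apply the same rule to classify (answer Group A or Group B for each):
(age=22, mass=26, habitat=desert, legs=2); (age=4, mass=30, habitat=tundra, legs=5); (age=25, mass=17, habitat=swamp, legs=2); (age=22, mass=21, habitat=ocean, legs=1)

Group A, Group B, Group A, Group A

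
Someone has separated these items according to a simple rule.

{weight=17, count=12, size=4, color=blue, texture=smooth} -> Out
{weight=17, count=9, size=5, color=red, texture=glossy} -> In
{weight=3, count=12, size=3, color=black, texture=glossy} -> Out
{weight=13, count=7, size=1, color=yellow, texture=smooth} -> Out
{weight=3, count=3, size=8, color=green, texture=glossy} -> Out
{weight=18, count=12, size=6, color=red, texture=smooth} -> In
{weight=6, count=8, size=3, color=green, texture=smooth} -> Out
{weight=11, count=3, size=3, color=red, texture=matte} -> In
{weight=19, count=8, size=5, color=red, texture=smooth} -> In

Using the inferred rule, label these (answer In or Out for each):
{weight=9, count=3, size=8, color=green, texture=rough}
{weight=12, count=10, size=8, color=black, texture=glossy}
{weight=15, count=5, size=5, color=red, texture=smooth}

Rule: color is red. This holds for each 'In' example and fails for each 'Out' one.
Out: {weight=9, count=3, size=8, color=green, texture=rough}, since color is green. Out: {weight=12, count=10, size=8, color=black, texture=glossy}, since color is black. In: {weight=15, count=5, size=5, color=red, texture=smooth}, since color is red.

Out, Out, In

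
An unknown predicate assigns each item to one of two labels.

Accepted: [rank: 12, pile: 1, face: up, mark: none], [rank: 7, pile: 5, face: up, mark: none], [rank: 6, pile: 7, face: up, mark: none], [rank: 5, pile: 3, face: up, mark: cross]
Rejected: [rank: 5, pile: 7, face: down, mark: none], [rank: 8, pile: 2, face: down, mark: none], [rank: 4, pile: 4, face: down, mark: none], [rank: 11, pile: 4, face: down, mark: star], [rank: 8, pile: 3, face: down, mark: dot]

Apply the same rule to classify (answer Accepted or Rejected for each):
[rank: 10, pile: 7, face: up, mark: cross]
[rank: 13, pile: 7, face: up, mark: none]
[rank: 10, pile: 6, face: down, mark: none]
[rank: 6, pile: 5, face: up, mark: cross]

Accepted, Accepted, Rejected, Accepted

Rule: face is up. This holds for each 'Accepted' example and fails for each 'Rejected' one.
[rank: 10, pile: 7, face: up, mark: cross] → face is up → Accepted. [rank: 13, pile: 7, face: up, mark: none] → face is up → Accepted. [rank: 10, pile: 6, face: down, mark: none] → face is down → Rejected. [rank: 6, pile: 5, face: up, mark: cross] → face is up → Accepted.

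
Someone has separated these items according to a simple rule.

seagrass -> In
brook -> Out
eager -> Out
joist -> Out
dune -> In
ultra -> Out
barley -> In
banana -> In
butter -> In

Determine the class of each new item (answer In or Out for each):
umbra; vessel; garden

Out, In, In

One predicate separates the groups cleanly: even length.
umbra: length 5, does not satisfy this → Out.
vessel: length 6, has this property → In.
garden: length 6, has this property → In.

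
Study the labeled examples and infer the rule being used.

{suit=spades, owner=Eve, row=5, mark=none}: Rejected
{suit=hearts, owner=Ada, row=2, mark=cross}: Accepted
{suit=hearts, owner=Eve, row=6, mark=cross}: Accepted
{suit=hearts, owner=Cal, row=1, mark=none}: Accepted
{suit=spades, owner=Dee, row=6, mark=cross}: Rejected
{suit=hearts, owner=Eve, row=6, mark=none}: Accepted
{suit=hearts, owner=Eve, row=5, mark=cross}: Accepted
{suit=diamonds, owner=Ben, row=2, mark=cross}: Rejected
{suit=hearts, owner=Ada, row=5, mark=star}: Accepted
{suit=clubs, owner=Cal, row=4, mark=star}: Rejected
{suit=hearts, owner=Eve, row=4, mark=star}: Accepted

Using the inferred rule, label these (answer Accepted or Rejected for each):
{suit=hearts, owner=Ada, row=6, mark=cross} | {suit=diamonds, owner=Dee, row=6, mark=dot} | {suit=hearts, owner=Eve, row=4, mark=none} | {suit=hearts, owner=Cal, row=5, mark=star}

A rule that fits every label: suit is hearts — true of each 'Accepted' example, false of each 'Rejected' one.
{suit=hearts, owner=Ada, row=6, mark=cross}: suit is hearts, qualifies → Accepted. {suit=diamonds, owner=Dee, row=6, mark=dot}: suit is diamonds, fails the rule → Rejected. {suit=hearts, owner=Eve, row=4, mark=none}: suit is hearts, qualifies → Accepted. {suit=hearts, owner=Cal, row=5, mark=star}: suit is hearts, qualifies → Accepted.

Accepted, Rejected, Accepted, Accepted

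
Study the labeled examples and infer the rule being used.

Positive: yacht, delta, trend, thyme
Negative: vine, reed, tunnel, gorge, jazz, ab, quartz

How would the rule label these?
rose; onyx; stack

Negative, Negative, Positive

The common property of the 'Positive' items is: odd length AND contains 't'. No 'Negative' item has it.
rose → length 4, no 't' → Negative. onyx → length 4, no 't' → Negative. stack → length 5, has 't' → Positive.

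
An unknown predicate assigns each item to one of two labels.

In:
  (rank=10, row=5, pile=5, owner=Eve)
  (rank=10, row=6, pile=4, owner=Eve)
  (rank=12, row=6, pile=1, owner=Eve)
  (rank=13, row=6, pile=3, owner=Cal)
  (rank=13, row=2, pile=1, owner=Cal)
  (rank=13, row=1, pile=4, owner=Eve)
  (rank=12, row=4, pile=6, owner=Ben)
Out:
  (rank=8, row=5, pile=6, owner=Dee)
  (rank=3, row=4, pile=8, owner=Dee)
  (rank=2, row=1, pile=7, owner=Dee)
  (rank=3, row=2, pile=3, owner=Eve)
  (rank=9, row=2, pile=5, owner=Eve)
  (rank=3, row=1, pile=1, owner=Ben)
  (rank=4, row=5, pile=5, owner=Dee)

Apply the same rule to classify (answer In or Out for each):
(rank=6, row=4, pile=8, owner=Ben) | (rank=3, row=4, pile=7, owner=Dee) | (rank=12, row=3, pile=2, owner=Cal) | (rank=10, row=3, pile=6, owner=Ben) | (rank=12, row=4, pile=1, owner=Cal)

Out, Out, In, In, In

Rule: rank ≥ 10. This holds for each 'In' example and fails for each 'Out' one.
Out: (rank=6, row=4, pile=8, owner=Ben), since rank = 6.
Out: (rank=3, row=4, pile=7, owner=Dee), since rank = 3.
In: (rank=12, row=3, pile=2, owner=Cal), since rank = 12.
In: (rank=10, row=3, pile=6, owner=Ben), since rank = 10.
In: (rank=12, row=4, pile=1, owner=Cal), since rank = 12.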